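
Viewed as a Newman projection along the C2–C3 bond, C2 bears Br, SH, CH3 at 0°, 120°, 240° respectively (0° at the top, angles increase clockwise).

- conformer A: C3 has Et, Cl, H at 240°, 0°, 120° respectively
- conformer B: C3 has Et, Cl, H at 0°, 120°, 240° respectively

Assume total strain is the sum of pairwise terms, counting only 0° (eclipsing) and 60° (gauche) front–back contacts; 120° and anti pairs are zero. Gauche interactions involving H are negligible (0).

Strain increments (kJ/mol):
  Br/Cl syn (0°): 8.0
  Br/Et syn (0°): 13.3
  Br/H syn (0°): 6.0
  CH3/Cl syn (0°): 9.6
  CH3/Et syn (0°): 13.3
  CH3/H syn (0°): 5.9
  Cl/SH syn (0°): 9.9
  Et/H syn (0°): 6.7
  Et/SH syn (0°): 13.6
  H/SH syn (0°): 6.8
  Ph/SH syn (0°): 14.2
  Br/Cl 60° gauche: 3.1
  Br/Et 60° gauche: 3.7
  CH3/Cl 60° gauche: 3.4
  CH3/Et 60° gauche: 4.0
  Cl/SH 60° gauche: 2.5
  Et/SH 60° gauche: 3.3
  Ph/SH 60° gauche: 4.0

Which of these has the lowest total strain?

A (eclipsed): Br(0°)/Cl(0°) eclipsed 8.0; SH(120°)/H(120°) eclipsed 6.8; CH3(240°)/Et(240°) eclipsed 13.3 → 28.1 kJ/mol.
B (eclipsed): Br(0°)/Et(0°) eclipsed 13.3; SH(120°)/Cl(120°) eclipsed 9.9; CH3(240°)/H(240°) eclipsed 5.9 → 29.1 kJ/mol.
A has the lowest total (28.1 kJ/mol).

A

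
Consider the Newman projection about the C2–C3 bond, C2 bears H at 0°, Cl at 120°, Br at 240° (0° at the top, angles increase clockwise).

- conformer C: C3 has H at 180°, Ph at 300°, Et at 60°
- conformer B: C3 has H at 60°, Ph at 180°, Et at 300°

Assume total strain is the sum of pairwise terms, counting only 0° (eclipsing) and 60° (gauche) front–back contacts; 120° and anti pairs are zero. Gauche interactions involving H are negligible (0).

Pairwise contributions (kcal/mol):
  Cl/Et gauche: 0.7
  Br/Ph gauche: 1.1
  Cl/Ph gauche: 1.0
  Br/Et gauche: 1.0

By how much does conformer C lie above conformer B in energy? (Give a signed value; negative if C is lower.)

C is staggered. Cl at 120° is gauche with Et at 60° (0.7); Br at 240° is gauche with Ph at 300° (1.1). Total 1.8 kcal/mol.
B is staggered. Cl at 120° is gauche with Ph at 180° (1.0); Br at 240° is gauche with Ph at 180° (1.1); Br at 240° is gauche with Et at 300° (1.0). Total 3.1 kcal/mol.
E(C) − E(B) = 1.8 − 3.1 = -1.3 kcal/mol.

-1.3 kcal/mol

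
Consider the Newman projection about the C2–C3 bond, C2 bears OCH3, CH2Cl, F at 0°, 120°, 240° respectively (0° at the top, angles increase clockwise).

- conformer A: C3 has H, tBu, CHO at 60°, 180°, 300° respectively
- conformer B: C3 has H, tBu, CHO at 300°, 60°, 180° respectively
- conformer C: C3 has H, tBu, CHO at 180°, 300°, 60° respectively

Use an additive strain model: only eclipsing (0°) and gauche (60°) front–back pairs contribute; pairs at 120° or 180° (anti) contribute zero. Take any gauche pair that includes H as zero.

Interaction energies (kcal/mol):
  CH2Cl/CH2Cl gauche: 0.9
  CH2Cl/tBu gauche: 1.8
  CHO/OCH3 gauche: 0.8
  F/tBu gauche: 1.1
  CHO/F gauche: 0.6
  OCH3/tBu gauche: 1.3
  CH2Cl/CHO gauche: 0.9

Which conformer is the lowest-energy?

A (staggered): OCH3(0°)/CHO(300°) gauche 0.8; CH2Cl(120°)/tBu(180°) gauche 1.8; F(240°)/tBu(180°) gauche 1.1; F(240°)/CHO(300°) gauche 0.6 → 4.3 kcal/mol.
B (staggered): OCH3(0°)/tBu(60°) gauche 1.3; CH2Cl(120°)/tBu(60°) gauche 1.8; CH2Cl(120°)/CHO(180°) gauche 0.9; F(240°)/CHO(180°) gauche 0.6 → 4.6 kcal/mol.
C (staggered): OCH3(0°)/tBu(300°) gauche 1.3; OCH3(0°)/CHO(60°) gauche 0.8; CH2Cl(120°)/CHO(60°) gauche 0.9; F(240°)/tBu(300°) gauche 1.1 → 4.1 kcal/mol.
C has the lowest total (4.1 kcal/mol).

C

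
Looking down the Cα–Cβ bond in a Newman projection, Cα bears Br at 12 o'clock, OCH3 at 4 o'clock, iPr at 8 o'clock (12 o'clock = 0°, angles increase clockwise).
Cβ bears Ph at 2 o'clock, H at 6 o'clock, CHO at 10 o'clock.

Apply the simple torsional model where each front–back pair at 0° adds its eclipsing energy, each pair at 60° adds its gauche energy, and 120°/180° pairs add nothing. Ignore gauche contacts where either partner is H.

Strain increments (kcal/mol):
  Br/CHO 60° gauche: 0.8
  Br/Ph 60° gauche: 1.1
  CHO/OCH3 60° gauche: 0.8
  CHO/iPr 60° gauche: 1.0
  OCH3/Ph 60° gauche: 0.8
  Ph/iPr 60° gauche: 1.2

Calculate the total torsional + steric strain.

3.7 kcal/mol

This conformer is staggered. Br at 0° is gauche with Ph at 60° (1.1); Br at 0° is gauche with CHO at 300° (0.8); OCH3 at 120° is gauche with Ph at 60° (0.8); iPr at 240° is gauche with CHO at 300° (1.0). Total 3.7 kcal/mol.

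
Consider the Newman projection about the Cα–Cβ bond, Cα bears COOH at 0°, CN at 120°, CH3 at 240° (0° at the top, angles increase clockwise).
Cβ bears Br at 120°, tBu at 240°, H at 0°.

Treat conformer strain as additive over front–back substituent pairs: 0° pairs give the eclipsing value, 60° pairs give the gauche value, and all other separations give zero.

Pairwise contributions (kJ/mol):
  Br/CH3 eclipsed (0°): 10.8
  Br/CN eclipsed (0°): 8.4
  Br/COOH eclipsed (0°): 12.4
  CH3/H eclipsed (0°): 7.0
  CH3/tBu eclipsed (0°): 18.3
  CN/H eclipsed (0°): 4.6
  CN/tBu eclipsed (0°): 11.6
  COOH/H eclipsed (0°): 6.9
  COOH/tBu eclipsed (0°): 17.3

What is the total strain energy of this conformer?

33.6 kJ/mol

This conformer (eclipsed): COOH–H eclipsed, CN–Br eclipsed, CH3–tBu eclipsed; 6.9 + 8.4 + 18.3 = 33.6 kJ/mol.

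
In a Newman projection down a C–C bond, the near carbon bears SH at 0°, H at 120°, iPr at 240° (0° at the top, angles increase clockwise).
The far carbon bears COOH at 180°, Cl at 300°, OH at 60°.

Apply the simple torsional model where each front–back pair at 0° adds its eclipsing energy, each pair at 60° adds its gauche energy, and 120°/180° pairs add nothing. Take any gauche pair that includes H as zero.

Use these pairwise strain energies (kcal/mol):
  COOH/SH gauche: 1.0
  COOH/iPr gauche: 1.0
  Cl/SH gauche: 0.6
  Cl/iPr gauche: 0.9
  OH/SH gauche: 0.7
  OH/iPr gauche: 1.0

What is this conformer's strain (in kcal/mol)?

This conformer (staggered): SH–Cl gauche, SH–OH gauche, iPr–COOH gauche, iPr–Cl gauche; 0.6 + 0.7 + 1.0 + 0.9 = 3.2 kcal/mol.

3.2 kcal/mol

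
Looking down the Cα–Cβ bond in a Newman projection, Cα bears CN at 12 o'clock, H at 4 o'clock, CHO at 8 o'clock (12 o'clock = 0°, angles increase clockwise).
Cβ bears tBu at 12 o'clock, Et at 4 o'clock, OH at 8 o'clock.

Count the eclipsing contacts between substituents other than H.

2

Non-H eclipsing pairs: CN(0°)/tBu(0°); CHO(240°)/OH(240°) — 2 interactions.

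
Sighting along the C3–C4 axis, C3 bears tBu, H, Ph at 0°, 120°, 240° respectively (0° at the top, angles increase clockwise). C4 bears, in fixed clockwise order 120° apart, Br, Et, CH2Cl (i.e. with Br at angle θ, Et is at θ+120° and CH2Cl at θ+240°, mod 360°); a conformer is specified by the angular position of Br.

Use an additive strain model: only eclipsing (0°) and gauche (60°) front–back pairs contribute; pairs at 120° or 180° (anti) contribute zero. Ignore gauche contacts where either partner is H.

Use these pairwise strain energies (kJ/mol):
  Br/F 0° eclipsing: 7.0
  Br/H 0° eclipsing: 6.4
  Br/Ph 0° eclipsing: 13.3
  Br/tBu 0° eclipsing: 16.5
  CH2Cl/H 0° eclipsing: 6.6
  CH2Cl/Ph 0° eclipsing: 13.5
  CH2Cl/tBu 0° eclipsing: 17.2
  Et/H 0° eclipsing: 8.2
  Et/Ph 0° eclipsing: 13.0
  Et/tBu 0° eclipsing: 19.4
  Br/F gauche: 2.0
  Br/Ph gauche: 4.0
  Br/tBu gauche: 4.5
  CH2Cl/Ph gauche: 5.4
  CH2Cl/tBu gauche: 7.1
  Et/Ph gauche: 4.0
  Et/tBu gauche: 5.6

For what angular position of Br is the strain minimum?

300°

Br at 0° (eclipsed): tBu–Br eclipsed, H–Et eclipsed, Ph–CH2Cl eclipsed; 16.5 + 8.2 + 13.5 = 38.2 kJ/mol.
Br at 60° (staggered): tBu–Br gauche, tBu–CH2Cl gauche, Ph–Et gauche, Ph–CH2Cl gauche; 4.5 + 7.1 + 4.0 + 5.4 = 21.0 kJ/mol.
Br at 120° (eclipsed): tBu–CH2Cl eclipsed, H–Br eclipsed, Ph–Et eclipsed; 17.2 + 6.4 + 13.0 = 36.6 kJ/mol.
Br at 180° (staggered): tBu–Et gauche, tBu–CH2Cl gauche, Ph–Br gauche, Ph–Et gauche; 5.6 + 7.1 + 4.0 + 4.0 = 20.7 kJ/mol.
Br at 240° (eclipsed): tBu–Et eclipsed, H–CH2Cl eclipsed, Ph–Br eclipsed; 19.4 + 6.6 + 13.3 = 39.3 kJ/mol.
Br at 300° (staggered): tBu–Br gauche, tBu–Et gauche, Ph–Br gauche, Ph–CH2Cl gauche; 4.5 + 5.6 + 4.0 + 5.4 = 19.5 kJ/mol.
The minimum (19.5 kJ/mol) occurs with Br at 300°.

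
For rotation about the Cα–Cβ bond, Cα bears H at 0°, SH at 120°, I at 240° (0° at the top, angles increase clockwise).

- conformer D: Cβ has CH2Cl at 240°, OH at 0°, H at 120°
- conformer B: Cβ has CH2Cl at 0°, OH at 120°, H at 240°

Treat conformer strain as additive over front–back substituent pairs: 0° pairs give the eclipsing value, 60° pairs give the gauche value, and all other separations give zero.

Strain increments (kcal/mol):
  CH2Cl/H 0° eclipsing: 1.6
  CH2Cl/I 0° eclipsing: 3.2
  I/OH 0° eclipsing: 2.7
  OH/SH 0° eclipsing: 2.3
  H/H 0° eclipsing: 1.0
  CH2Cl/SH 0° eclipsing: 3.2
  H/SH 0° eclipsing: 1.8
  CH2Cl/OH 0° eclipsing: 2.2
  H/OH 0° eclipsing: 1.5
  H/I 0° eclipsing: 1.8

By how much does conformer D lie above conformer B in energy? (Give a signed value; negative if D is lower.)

+0.8 kcal/mol

D (eclipsed): H–OH eclipsed, SH–H eclipsed, I–CH2Cl eclipsed; 1.5 + 1.8 + 3.2 = 6.5 kcal/mol.
B (eclipsed): H–CH2Cl eclipsed, SH–OH eclipsed, I–H eclipsed; 1.6 + 2.3 + 1.8 = 5.7 kcal/mol.
E(D) − E(B) = 6.5 − 5.7 = +0.8 kcal/mol.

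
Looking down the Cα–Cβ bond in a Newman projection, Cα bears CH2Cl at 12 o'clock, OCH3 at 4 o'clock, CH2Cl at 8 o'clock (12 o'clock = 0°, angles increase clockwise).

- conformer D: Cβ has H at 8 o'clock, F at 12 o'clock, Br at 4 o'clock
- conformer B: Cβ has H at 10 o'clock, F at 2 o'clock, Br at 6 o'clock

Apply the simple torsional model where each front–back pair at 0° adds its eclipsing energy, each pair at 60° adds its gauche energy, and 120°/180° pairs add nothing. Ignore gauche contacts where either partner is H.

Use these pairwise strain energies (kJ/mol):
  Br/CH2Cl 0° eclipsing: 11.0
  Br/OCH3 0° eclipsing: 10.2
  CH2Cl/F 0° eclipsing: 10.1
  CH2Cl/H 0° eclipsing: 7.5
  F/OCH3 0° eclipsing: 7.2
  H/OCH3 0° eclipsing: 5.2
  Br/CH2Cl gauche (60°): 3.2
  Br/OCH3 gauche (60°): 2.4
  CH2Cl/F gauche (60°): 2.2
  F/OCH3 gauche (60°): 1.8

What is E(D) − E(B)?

+18.2 kJ/mol

D (eclipsed): CH2Cl–F eclipsed, OCH3–Br eclipsed, CH2Cl–H eclipsed; 10.1 + 10.2 + 7.5 = 27.8 kJ/mol.
B (staggered): CH2Cl–F gauche, OCH3–F gauche, OCH3–Br gauche, CH2Cl–Br gauche; 2.2 + 1.8 + 2.4 + 3.2 = 9.6 kJ/mol.
E(D) − E(B) = 27.8 − 9.6 = +18.2 kJ/mol.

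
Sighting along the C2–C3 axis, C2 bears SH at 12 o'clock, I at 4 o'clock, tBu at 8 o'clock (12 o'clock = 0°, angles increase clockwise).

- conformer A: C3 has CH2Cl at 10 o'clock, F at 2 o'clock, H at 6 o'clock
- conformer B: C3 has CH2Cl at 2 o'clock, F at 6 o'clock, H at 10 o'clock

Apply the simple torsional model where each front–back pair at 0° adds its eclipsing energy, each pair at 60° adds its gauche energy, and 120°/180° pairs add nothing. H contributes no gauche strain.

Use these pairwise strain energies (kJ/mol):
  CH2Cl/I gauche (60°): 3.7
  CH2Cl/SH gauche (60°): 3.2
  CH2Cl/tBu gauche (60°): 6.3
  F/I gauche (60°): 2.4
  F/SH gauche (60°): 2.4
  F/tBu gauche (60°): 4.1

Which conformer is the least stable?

A (staggered): SH(0°)/CH2Cl(300°) gauche 3.2; SH(0°)/F(60°) gauche 2.4; I(120°)/F(60°) gauche 2.4; tBu(240°)/CH2Cl(300°) gauche 6.3 → 14.3 kJ/mol.
B (staggered): SH(0°)/CH2Cl(60°) gauche 3.2; I(120°)/CH2Cl(60°) gauche 3.7; I(120°)/F(180°) gauche 2.4; tBu(240°)/F(180°) gauche 4.1 → 13.4 kJ/mol.
A has the highest total (14.3 kJ/mol).

A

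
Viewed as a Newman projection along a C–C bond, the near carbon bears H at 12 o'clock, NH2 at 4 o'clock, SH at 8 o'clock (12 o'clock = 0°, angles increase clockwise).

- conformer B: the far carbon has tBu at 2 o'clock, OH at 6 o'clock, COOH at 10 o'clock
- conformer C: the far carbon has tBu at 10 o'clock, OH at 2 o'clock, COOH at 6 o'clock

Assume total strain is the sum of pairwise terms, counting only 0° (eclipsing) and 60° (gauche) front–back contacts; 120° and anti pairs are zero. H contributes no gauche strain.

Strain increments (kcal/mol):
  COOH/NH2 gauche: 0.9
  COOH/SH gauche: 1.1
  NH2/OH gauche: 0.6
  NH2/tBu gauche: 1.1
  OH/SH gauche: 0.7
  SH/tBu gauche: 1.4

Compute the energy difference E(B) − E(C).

-0.5 kcal/mol

B (staggered): NH2(120°)/tBu(60°) gauche 1.1; NH2(120°)/OH(180°) gauche 0.6; SH(240°)/OH(180°) gauche 0.7; SH(240°)/COOH(300°) gauche 1.1 → 3.5 kcal/mol.
C (staggered): NH2(120°)/OH(60°) gauche 0.6; NH2(120°)/COOH(180°) gauche 0.9; SH(240°)/tBu(300°) gauche 1.4; SH(240°)/COOH(180°) gauche 1.1 → 4.0 kcal/mol.
E(B) − E(C) = 3.5 − 4.0 = -0.5 kcal/mol.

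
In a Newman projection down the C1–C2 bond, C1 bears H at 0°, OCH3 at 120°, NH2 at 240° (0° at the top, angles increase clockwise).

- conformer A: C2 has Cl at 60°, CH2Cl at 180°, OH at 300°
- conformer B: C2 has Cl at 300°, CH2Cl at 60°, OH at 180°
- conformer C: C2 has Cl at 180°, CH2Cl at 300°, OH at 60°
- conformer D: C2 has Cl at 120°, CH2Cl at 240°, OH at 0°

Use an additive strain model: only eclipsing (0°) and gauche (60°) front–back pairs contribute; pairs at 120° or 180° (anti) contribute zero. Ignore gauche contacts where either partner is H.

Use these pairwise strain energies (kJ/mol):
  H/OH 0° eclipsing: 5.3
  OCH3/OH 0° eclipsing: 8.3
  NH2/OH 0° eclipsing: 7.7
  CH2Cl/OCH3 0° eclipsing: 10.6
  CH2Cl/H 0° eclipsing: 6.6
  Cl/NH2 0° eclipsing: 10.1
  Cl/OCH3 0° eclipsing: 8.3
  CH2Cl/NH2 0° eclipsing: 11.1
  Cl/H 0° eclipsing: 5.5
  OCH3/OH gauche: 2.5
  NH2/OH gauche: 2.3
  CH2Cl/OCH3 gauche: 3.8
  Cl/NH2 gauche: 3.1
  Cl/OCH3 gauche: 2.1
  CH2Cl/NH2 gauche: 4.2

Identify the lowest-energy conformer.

A (staggered): OCH3(120°)/Cl(60°) gauche 2.1; OCH3(120°)/CH2Cl(180°) gauche 3.8; NH2(240°)/CH2Cl(180°) gauche 4.2; NH2(240°)/OH(300°) gauche 2.3 → 12.4 kJ/mol.
B (staggered): OCH3(120°)/CH2Cl(60°) gauche 3.8; OCH3(120°)/OH(180°) gauche 2.5; NH2(240°)/Cl(300°) gauche 3.1; NH2(240°)/OH(180°) gauche 2.3 → 11.7 kJ/mol.
C (staggered): OCH3(120°)/Cl(180°) gauche 2.1; OCH3(120°)/OH(60°) gauche 2.5; NH2(240°)/Cl(180°) gauche 3.1; NH2(240°)/CH2Cl(300°) gauche 4.2 → 11.9 kJ/mol.
D (eclipsed): H(0°)/OH(0°) eclipsed 5.3; OCH3(120°)/Cl(120°) eclipsed 8.3; NH2(240°)/CH2Cl(240°) eclipsed 11.1 → 24.7 kJ/mol.
B has the lowest total (11.7 kJ/mol).

B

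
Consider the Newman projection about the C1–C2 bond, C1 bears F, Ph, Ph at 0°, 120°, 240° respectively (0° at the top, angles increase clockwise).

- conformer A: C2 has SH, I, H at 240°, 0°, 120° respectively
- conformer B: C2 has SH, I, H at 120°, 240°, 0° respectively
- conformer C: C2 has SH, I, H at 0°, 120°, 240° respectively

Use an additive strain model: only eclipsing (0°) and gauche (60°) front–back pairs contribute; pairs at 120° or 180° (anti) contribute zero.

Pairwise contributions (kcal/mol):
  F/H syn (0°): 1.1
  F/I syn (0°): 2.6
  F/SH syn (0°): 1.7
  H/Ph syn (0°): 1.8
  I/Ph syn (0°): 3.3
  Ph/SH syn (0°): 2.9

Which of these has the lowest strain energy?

A is eclipsed. F at 0° is eclipsed with I at 0° (2.6); Ph at 120° is eclipsed with H at 120° (1.8); Ph at 240° is eclipsed with SH at 240° (2.9). Total 7.3 kcal/mol.
B is eclipsed. F at 0° is eclipsed with H at 0° (1.1); Ph at 120° is eclipsed with SH at 120° (2.9); Ph at 240° is eclipsed with I at 240° (3.3). Total 7.3 kcal/mol.
C is eclipsed. F at 0° is eclipsed with SH at 0° (1.7); Ph at 120° is eclipsed with I at 120° (3.3); Ph at 240° is eclipsed with H at 240° (1.8). Total 6.8 kcal/mol.
C has the lowest total (6.8 kcal/mol).

C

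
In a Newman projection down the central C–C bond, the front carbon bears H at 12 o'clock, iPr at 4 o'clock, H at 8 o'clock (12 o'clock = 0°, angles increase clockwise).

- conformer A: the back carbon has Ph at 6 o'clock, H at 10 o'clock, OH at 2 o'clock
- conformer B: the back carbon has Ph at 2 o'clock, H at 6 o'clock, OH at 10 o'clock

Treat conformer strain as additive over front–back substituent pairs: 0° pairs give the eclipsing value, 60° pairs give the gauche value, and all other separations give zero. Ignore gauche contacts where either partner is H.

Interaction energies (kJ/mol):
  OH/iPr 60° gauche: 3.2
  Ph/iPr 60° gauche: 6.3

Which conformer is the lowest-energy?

A (staggered): iPr(120°)/Ph(180°) gauche 6.3; iPr(120°)/OH(60°) gauche 3.2 → 9.5 kJ/mol.
B (staggered): iPr(120°)/Ph(60°) gauche 6.3 → 6.3 kJ/mol.
B has the lowest total (6.3 kJ/mol).

B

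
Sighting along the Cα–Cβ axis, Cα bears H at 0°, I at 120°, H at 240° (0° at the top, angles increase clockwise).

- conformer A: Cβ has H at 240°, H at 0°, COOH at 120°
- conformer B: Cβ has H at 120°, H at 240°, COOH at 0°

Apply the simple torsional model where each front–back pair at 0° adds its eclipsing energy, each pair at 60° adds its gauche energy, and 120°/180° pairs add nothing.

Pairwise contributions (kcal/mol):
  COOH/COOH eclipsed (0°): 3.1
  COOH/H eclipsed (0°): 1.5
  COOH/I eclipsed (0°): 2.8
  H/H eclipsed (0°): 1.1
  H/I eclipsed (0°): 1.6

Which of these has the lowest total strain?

B

A (eclipsed): H(0°)/H(0°) eclipsed 1.1; I(120°)/COOH(120°) eclipsed 2.8; H(240°)/H(240°) eclipsed 1.1 → 5.0 kcal/mol.
B (eclipsed): H(0°)/COOH(0°) eclipsed 1.5; I(120°)/H(120°) eclipsed 1.6; H(240°)/H(240°) eclipsed 1.1 → 4.2 kcal/mol.
B has the lowest total (4.2 kcal/mol).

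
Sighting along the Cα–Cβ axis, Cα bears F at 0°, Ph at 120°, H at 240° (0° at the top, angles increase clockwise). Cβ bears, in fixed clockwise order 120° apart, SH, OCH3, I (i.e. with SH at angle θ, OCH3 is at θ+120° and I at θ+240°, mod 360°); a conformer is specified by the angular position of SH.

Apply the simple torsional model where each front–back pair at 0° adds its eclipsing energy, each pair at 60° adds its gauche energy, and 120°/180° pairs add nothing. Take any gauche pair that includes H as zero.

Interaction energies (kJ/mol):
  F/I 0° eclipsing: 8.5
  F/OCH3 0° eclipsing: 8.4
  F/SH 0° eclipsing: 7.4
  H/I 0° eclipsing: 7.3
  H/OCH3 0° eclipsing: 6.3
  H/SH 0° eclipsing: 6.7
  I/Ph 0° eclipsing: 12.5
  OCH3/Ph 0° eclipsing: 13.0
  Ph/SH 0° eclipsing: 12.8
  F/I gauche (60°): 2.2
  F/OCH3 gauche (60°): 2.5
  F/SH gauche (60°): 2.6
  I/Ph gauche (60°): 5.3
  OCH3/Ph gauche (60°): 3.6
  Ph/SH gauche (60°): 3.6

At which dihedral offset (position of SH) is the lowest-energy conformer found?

SH at 0° is eclipsed. F at 0° is eclipsed with SH at 0° (7.4); Ph at 120° is eclipsed with OCH3 at 120° (13.0); H at 240° is eclipsed with I at 240° (7.3). Total 27.7 kJ/mol.
SH at 60° is staggered. F at 0° is gauche with SH at 60° (2.6); F at 0° is gauche with I at 300° (2.2); Ph at 120° is gauche with SH at 60° (3.6); Ph at 120° is gauche with OCH3 at 180° (3.6). Total 12.0 kJ/mol.
SH at 120° is eclipsed. F at 0° is eclipsed with I at 0° (8.5); Ph at 120° is eclipsed with SH at 120° (12.8); H at 240° is eclipsed with OCH3 at 240° (6.3). Total 27.6 kJ/mol.
SH at 180° is staggered. F at 0° is gauche with OCH3 at 300° (2.5); F at 0° is gauche with I at 60° (2.2); Ph at 120° is gauche with SH at 180° (3.6); Ph at 120° is gauche with I at 60° (5.3). Total 13.6 kJ/mol.
SH at 240° is eclipsed. F at 0° is eclipsed with OCH3 at 0° (8.4); Ph at 120° is eclipsed with I at 120° (12.5); H at 240° is eclipsed with SH at 240° (6.7). Total 27.6 kJ/mol.
SH at 300° is staggered. F at 0° is gauche with SH at 300° (2.6); F at 0° is gauche with OCH3 at 60° (2.5); Ph at 120° is gauche with OCH3 at 60° (3.6); Ph at 120° is gauche with I at 180° (5.3). Total 14.0 kJ/mol.
The minimum (12.0 kJ/mol) occurs with SH at 60°.

60°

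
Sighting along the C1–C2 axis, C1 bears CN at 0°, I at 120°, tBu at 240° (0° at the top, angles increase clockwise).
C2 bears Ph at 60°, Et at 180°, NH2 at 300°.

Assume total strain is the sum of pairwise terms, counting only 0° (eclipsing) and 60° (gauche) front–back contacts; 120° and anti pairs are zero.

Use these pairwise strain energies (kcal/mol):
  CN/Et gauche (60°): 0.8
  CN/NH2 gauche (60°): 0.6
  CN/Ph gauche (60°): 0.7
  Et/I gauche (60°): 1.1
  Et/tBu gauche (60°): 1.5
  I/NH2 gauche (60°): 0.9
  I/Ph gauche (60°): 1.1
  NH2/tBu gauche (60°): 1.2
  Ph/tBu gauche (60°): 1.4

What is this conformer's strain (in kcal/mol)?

This conformer (staggered): CN–Ph gauche, CN–NH2 gauche, I–Ph gauche, I–Et gauche, tBu–Et gauche, tBu–NH2 gauche; 0.7 + 0.6 + 1.1 + 1.1 + 1.5 + 1.2 = 6.2 kcal/mol.

6.2 kcal/mol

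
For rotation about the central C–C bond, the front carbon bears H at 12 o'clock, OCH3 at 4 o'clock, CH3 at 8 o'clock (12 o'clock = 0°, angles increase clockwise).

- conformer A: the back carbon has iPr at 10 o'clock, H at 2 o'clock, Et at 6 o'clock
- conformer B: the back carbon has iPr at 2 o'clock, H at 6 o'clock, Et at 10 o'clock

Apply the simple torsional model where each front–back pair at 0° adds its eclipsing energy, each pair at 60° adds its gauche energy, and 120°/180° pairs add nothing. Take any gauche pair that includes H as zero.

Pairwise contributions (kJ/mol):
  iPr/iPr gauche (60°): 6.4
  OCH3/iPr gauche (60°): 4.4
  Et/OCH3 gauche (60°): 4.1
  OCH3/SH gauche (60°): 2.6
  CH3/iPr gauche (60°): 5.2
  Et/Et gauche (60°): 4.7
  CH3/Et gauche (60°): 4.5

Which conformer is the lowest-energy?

B

A is staggered. OCH3 at 120° is gauche with Et at 180° (4.1); CH3 at 240° is gauche with iPr at 300° (5.2); CH3 at 240° is gauche with Et at 180° (4.5). Total 13.8 kJ/mol.
B is staggered. OCH3 at 120° is gauche with iPr at 60° (4.4); CH3 at 240° is gauche with Et at 300° (4.5). Total 8.9 kJ/mol.
B has the lowest total (8.9 kJ/mol).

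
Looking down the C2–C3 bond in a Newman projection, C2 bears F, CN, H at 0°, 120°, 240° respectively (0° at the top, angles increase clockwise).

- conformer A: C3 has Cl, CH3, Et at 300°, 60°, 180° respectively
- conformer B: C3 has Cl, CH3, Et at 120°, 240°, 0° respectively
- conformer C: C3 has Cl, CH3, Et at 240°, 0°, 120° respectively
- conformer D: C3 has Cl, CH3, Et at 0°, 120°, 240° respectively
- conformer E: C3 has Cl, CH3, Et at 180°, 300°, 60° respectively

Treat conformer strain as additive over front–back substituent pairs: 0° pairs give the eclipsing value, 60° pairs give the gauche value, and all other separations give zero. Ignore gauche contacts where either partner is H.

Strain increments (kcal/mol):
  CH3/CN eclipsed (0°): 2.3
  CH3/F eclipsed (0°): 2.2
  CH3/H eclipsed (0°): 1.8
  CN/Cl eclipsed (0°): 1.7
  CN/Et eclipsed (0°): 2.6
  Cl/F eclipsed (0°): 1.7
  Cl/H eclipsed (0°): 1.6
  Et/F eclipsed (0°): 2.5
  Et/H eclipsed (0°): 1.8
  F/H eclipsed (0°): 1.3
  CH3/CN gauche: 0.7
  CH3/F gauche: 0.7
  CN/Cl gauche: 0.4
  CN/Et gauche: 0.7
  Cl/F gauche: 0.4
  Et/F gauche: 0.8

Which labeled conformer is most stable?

A is staggered. F at 0° is gauche with Cl at 300° (0.4); F at 0° is gauche with CH3 at 60° (0.7); CN at 120° is gauche with CH3 at 60° (0.7); CN at 120° is gauche with Et at 180° (0.7). Total 2.5 kcal/mol.
B is eclipsed. F at 0° is eclipsed with Et at 0° (2.5); CN at 120° is eclipsed with Cl at 120° (1.7); H at 240° is eclipsed with CH3 at 240° (1.8). Total 6.0 kcal/mol.
C is eclipsed. F at 0° is eclipsed with CH3 at 0° (2.2); CN at 120° is eclipsed with Et at 120° (2.6); H at 240° is eclipsed with Cl at 240° (1.6). Total 6.4 kcal/mol.
D is eclipsed. F at 0° is eclipsed with Cl at 0° (1.7); CN at 120° is eclipsed with CH3 at 120° (2.3); H at 240° is eclipsed with Et at 240° (1.8). Total 5.8 kcal/mol.
E is staggered. F at 0° is gauche with CH3 at 300° (0.7); F at 0° is gauche with Et at 60° (0.8); CN at 120° is gauche with Cl at 180° (0.4); CN at 120° is gauche with Et at 60° (0.7). Total 2.6 kcal/mol.
A has the lowest total (2.5 kcal/mol).

A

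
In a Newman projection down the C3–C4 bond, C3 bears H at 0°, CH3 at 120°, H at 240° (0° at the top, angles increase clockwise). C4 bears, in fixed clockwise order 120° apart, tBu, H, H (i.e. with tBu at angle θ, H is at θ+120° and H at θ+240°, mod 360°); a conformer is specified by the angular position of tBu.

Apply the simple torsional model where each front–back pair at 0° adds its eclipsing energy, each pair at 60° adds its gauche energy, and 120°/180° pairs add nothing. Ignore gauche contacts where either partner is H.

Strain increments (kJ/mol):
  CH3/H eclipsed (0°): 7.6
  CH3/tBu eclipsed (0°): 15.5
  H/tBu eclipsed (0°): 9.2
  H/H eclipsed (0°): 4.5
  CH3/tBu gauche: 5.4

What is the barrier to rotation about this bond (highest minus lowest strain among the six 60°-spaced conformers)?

24.5 kJ/mol

tBu at 0° (eclipsed): H–tBu eclipsed, CH3–H eclipsed, H–H eclipsed; 9.2 + 7.6 + 4.5 = 21.3 kJ/mol.
tBu at 60° (staggered): CH3–tBu gauche; 5.4 = 5.4 kJ/mol.
tBu at 120° (eclipsed): H–H eclipsed, CH3–tBu eclipsed, H–H eclipsed; 4.5 + 15.5 + 4.5 = 24.5 kJ/mol.
tBu at 180° (staggered): CH3–tBu gauche; 5.4 = 5.4 kJ/mol.
tBu at 240° (eclipsed): H–H eclipsed, CH3–H eclipsed, H–tBu eclipsed; 4.5 + 7.6 + 9.2 = 21.3 kJ/mol.
tBu at 300° (staggered): no non-H gauche contacts → 0.0 kJ/mol.
Max at 120° (24.5 kJ/mol), min at 300° (0.0 kJ/mol); barrier = 24.5 kJ/mol.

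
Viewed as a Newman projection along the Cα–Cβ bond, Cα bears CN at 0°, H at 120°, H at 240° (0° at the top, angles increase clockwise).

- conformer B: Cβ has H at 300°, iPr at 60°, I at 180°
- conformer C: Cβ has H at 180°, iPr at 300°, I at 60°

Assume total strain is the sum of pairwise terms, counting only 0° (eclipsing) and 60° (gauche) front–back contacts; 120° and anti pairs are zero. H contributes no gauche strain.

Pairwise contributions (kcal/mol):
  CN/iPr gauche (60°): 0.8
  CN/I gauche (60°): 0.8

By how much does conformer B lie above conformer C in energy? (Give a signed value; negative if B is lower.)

-0.8 kcal/mol

B (staggered): CN–iPr gauche; 0.8 = 0.8 kcal/mol.
C (staggered): CN–iPr gauche, CN–I gauche; 0.8 + 0.8 = 1.6 kcal/mol.
E(B) − E(C) = 0.8 − 1.6 = -0.8 kcal/mol.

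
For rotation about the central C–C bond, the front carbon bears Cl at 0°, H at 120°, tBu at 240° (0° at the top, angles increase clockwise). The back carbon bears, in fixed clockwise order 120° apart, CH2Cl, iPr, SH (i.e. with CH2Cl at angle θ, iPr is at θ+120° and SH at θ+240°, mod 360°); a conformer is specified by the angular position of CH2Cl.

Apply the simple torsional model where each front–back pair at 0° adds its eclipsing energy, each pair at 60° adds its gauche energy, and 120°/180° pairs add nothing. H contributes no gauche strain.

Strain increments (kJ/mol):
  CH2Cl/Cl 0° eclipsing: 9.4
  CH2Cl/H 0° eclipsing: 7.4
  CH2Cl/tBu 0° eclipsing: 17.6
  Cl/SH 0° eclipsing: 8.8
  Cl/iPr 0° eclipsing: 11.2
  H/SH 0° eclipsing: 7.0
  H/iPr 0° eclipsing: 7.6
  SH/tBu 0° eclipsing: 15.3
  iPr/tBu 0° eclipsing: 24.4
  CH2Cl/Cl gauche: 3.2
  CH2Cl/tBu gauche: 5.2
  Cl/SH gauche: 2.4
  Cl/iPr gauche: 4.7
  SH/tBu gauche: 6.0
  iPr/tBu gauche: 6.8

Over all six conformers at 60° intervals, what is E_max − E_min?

CH2Cl at 0° (eclipsed): Cl(0°)/CH2Cl(0°) eclipsed 9.4; H(120°)/iPr(120°) eclipsed 7.6; tBu(240°)/SH(240°) eclipsed 15.3 → 32.3 kJ/mol.
CH2Cl at 60° (staggered): Cl(0°)/CH2Cl(60°) gauche 3.2; Cl(0°)/SH(300°) gauche 2.4; tBu(240°)/iPr(180°) gauche 6.8; tBu(240°)/SH(300°) gauche 6.0 → 18.4 kJ/mol.
CH2Cl at 120° (eclipsed): Cl(0°)/SH(0°) eclipsed 8.8; H(120°)/CH2Cl(120°) eclipsed 7.4; tBu(240°)/iPr(240°) eclipsed 24.4 → 40.6 kJ/mol.
CH2Cl at 180° (staggered): Cl(0°)/iPr(300°) gauche 4.7; Cl(0°)/SH(60°) gauche 2.4; tBu(240°)/CH2Cl(180°) gauche 5.2; tBu(240°)/iPr(300°) gauche 6.8 → 19.1 kJ/mol.
CH2Cl at 240° (eclipsed): Cl(0°)/iPr(0°) eclipsed 11.2; H(120°)/SH(120°) eclipsed 7.0; tBu(240°)/CH2Cl(240°) eclipsed 17.6 → 35.8 kJ/mol.
CH2Cl at 300° (staggered): Cl(0°)/CH2Cl(300°) gauche 3.2; Cl(0°)/iPr(60°) gauche 4.7; tBu(240°)/CH2Cl(300°) gauche 5.2; tBu(240°)/SH(180°) gauche 6.0 → 19.1 kJ/mol.
Max at 120° (40.6 kJ/mol), min at 60° (18.4 kJ/mol); barrier = 22.2 kJ/mol.

22.2 kJ/mol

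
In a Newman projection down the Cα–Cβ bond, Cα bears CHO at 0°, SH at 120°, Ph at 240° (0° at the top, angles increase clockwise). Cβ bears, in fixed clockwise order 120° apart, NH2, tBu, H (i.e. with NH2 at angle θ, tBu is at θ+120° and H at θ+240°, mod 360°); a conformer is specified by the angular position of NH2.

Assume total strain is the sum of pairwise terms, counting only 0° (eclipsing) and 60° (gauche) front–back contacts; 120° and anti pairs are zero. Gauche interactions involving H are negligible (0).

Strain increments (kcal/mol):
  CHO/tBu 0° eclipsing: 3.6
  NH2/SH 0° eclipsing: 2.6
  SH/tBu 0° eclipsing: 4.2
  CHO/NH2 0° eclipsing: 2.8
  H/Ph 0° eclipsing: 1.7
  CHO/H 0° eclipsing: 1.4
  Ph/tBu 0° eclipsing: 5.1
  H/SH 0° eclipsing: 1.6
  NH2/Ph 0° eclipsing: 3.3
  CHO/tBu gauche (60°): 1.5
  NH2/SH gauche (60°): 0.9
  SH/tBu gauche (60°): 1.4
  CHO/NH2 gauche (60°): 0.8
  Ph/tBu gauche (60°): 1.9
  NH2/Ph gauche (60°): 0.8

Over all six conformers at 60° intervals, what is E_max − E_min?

4.6 kcal/mol

NH2 at 0° (eclipsed): CHO(0°)/NH2(0°) eclipsed 2.8; SH(120°)/tBu(120°) eclipsed 4.2; Ph(240°)/H(240°) eclipsed 1.7 → 8.7 kcal/mol.
NH2 at 60° (staggered): CHO(0°)/NH2(60°) gauche 0.8; SH(120°)/NH2(60°) gauche 0.9; SH(120°)/tBu(180°) gauche 1.4; Ph(240°)/tBu(180°) gauche 1.9 → 5.0 kcal/mol.
NH2 at 120° (eclipsed): CHO(0°)/H(0°) eclipsed 1.4; SH(120°)/NH2(120°) eclipsed 2.6; Ph(240°)/tBu(240°) eclipsed 5.1 → 9.1 kcal/mol.
NH2 at 180° (staggered): CHO(0°)/tBu(300°) gauche 1.5; SH(120°)/NH2(180°) gauche 0.9; Ph(240°)/NH2(180°) gauche 0.8; Ph(240°)/tBu(300°) gauche 1.9 → 5.1 kcal/mol.
NH2 at 240° (eclipsed): CHO(0°)/tBu(0°) eclipsed 3.6; SH(120°)/H(120°) eclipsed 1.6; Ph(240°)/NH2(240°) eclipsed 3.3 → 8.5 kcal/mol.
NH2 at 300° (staggered): CHO(0°)/NH2(300°) gauche 0.8; CHO(0°)/tBu(60°) gauche 1.5; SH(120°)/tBu(60°) gauche 1.4; Ph(240°)/NH2(300°) gauche 0.8 → 4.5 kcal/mol.
Max at 120° (9.1 kcal/mol), min at 300° (4.5 kcal/mol); barrier = 4.6 kcal/mol.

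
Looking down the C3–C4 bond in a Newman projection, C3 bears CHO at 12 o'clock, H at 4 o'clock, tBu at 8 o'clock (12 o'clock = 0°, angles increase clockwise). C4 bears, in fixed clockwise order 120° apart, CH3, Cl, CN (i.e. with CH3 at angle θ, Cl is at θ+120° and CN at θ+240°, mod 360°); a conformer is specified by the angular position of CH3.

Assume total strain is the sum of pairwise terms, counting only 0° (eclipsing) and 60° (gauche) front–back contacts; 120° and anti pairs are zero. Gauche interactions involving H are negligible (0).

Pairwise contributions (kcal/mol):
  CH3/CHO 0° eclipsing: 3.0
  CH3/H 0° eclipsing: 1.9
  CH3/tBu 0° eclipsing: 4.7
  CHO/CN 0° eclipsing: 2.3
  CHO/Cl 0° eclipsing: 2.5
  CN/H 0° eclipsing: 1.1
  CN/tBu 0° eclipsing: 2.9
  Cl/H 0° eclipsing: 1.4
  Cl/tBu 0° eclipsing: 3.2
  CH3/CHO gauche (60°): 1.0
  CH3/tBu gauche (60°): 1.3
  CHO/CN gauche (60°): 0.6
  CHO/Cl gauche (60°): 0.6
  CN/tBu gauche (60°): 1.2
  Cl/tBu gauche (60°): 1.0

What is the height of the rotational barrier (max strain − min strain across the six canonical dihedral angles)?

CH3 at 0° (eclipsed): CHO(0°)/CH3(0°) eclipsed 3.0; H(120°)/Cl(120°) eclipsed 1.4; tBu(240°)/CN(240°) eclipsed 2.9 → 7.3 kcal/mol.
CH3 at 60° (staggered): CHO(0°)/CH3(60°) gauche 1.0; CHO(0°)/CN(300°) gauche 0.6; tBu(240°)/Cl(180°) gauche 1.0; tBu(240°)/CN(300°) gauche 1.2 → 3.8 kcal/mol.
CH3 at 120° (eclipsed): CHO(0°)/CN(0°) eclipsed 2.3; H(120°)/CH3(120°) eclipsed 1.9; tBu(240°)/Cl(240°) eclipsed 3.2 → 7.4 kcal/mol.
CH3 at 180° (staggered): CHO(0°)/Cl(300°) gauche 0.6; CHO(0°)/CN(60°) gauche 0.6; tBu(240°)/CH3(180°) gauche 1.3; tBu(240°)/Cl(300°) gauche 1.0 → 3.5 kcal/mol.
CH3 at 240° (eclipsed): CHO(0°)/Cl(0°) eclipsed 2.5; H(120°)/CN(120°) eclipsed 1.1; tBu(240°)/CH3(240°) eclipsed 4.7 → 8.3 kcal/mol.
CH3 at 300° (staggered): CHO(0°)/CH3(300°) gauche 1.0; CHO(0°)/Cl(60°) gauche 0.6; tBu(240°)/CH3(300°) gauche 1.3; tBu(240°)/CN(180°) gauche 1.2 → 4.1 kcal/mol.
Max at 240° (8.3 kcal/mol), min at 180° (3.5 kcal/mol); barrier = 4.8 kcal/mol.

4.8 kcal/mol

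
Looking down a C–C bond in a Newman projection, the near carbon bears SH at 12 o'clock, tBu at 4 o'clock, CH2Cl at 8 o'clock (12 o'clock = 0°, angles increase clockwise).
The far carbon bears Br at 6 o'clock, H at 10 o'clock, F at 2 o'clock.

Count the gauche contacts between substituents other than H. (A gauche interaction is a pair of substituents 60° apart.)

4

Non-H gauche pairs: SH(0°)/F(60°); tBu(120°)/Br(180°); tBu(120°)/F(60°); CH2Cl(240°)/Br(180°) — 4 interactions.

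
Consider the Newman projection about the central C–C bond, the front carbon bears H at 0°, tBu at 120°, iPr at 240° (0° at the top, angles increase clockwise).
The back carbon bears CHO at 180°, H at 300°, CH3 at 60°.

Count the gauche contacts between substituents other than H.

Non-H gauche pairs: tBu(120°)/CHO(180°); tBu(120°)/CH3(60°); iPr(240°)/CHO(180°) — 3 interactions.

3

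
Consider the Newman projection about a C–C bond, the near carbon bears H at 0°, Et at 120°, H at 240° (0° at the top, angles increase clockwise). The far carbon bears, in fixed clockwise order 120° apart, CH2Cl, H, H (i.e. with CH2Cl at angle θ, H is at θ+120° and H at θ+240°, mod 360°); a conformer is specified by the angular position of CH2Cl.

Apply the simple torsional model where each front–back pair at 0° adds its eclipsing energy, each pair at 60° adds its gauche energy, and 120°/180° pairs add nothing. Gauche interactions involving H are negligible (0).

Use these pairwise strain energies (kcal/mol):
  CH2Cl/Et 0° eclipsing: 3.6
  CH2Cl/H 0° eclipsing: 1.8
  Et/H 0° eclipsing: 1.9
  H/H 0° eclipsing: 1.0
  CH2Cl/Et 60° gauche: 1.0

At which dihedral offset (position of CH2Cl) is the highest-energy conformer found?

120°

CH2Cl at 0° (eclipsed): H(0°)/CH2Cl(0°) eclipsed 1.8; Et(120°)/H(120°) eclipsed 1.9; H(240°)/H(240°) eclipsed 1.0 → 4.7 kcal/mol.
CH2Cl at 60° (staggered): Et(120°)/CH2Cl(60°) gauche 1.0 → 1.0 kcal/mol.
CH2Cl at 120° (eclipsed): H(0°)/H(0°) eclipsed 1.0; Et(120°)/CH2Cl(120°) eclipsed 3.6; H(240°)/H(240°) eclipsed 1.0 → 5.6 kcal/mol.
CH2Cl at 180° (staggered): Et(120°)/CH2Cl(180°) gauche 1.0 → 1.0 kcal/mol.
CH2Cl at 240° (eclipsed): H(0°)/H(0°) eclipsed 1.0; Et(120°)/H(120°) eclipsed 1.9; H(240°)/CH2Cl(240°) eclipsed 1.8 → 4.7 kcal/mol.
CH2Cl at 300° (staggered): no non-H gauche contacts → 0.0 kcal/mol.
The maximum (5.6 kcal/mol) occurs with CH2Cl at 120°.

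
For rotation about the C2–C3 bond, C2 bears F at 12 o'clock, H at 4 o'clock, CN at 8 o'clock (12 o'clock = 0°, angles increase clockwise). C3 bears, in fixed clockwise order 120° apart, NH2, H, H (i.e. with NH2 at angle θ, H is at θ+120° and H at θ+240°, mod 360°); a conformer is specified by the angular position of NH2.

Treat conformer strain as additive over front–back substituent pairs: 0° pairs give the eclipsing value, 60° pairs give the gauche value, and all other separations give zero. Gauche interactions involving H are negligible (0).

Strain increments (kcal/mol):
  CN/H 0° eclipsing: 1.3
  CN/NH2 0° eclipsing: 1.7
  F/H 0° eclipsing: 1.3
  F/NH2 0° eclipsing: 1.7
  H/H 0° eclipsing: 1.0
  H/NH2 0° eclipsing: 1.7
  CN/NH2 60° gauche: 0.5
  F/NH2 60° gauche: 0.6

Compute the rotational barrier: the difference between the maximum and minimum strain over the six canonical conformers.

NH2 at 0° (eclipsed): F–NH2 eclipsed, H–H eclipsed, CN–H eclipsed; 1.7 + 1.0 + 1.3 = 4.0 kcal/mol.
NH2 at 60° (staggered): F–NH2 gauche; 0.6 = 0.6 kcal/mol.
NH2 at 120° (eclipsed): F–H eclipsed, H–NH2 eclipsed, CN–H eclipsed; 1.3 + 1.7 + 1.3 = 4.3 kcal/mol.
NH2 at 180° (staggered): CN–NH2 gauche; 0.5 = 0.5 kcal/mol.
NH2 at 240° (eclipsed): F–H eclipsed, H–H eclipsed, CN–NH2 eclipsed; 1.3 + 1.0 + 1.7 = 4.0 kcal/mol.
NH2 at 300° (staggered): F–NH2 gauche, CN–NH2 gauche; 0.6 + 0.5 = 1.1 kcal/mol.
Max at 120° (4.3 kcal/mol), min at 180° (0.5 kcal/mol); barrier = 3.8 kcal/mol.

3.8 kcal/mol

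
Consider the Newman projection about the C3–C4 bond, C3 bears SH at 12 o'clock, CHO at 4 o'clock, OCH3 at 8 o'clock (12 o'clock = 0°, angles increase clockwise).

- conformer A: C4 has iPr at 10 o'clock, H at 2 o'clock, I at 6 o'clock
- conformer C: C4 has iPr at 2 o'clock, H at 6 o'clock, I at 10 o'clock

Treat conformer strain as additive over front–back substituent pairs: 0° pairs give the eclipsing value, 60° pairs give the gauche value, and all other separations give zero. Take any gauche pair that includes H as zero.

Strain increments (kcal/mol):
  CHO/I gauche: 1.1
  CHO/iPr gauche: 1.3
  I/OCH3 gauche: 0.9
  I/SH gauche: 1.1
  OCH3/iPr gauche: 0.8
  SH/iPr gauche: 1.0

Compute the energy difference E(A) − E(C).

-0.5 kcal/mol

A (staggered): SH–iPr gauche, CHO–I gauche, OCH3–iPr gauche, OCH3–I gauche; 1.0 + 1.1 + 0.8 + 0.9 = 3.8 kcal/mol.
C (staggered): SH–iPr gauche, SH–I gauche, CHO–iPr gauche, OCH3–I gauche; 1.0 + 1.1 + 1.3 + 0.9 = 4.3 kcal/mol.
E(A) − E(C) = 3.8 − 4.3 = -0.5 kcal/mol.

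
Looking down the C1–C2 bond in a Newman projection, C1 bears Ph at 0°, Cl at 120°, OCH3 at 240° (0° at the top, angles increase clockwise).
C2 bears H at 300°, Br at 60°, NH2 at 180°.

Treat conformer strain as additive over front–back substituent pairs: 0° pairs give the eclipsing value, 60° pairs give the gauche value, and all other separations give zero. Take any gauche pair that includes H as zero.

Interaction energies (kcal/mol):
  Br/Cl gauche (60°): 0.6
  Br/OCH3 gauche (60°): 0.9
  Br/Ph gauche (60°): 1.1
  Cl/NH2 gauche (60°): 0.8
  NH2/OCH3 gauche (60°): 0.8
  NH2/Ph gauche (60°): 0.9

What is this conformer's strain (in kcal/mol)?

3.3 kcal/mol

This conformer (staggered): Ph(0°)/Br(60°) gauche 1.1; Cl(120°)/Br(60°) gauche 0.6; Cl(120°)/NH2(180°) gauche 0.8; OCH3(240°)/NH2(180°) gauche 0.8 → 3.3 kcal/mol.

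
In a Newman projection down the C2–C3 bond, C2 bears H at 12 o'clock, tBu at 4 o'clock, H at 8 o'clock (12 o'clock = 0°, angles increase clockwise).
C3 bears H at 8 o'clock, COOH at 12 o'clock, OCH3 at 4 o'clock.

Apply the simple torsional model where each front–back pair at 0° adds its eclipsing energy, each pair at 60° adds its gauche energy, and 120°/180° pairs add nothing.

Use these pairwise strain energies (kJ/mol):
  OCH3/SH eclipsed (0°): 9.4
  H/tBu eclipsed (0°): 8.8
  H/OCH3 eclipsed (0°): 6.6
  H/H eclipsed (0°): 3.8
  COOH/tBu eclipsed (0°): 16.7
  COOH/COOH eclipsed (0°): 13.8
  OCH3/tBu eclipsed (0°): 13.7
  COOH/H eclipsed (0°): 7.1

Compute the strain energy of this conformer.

24.6 kJ/mol

This conformer is eclipsed. H at 0° is eclipsed with COOH at 0° (7.1); tBu at 120° is eclipsed with OCH3 at 120° (13.7); H at 240° is eclipsed with H at 240° (3.8). Total 24.6 kJ/mol.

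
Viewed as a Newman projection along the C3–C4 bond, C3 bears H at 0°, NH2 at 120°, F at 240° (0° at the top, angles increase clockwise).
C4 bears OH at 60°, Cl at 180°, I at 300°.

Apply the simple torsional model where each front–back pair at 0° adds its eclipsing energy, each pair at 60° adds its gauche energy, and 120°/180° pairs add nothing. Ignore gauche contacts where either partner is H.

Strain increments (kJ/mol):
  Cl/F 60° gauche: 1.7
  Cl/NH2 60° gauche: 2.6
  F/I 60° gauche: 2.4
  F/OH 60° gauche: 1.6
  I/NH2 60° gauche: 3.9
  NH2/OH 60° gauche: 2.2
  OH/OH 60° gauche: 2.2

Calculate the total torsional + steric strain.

This conformer (staggered): NH2(120°)/OH(60°) gauche 2.2; NH2(120°)/Cl(180°) gauche 2.6; F(240°)/Cl(180°) gauche 1.7; F(240°)/I(300°) gauche 2.4 → 8.9 kJ/mol.

8.9 kJ/mol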